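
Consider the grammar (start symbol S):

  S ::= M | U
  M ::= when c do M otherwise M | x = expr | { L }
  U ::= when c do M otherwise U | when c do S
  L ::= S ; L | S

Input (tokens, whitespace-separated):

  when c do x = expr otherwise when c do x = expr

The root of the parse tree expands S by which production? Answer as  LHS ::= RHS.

S ::= U

[S [U when c do [M x = expr] otherwise [U when c do [S [M x = expr]]]]]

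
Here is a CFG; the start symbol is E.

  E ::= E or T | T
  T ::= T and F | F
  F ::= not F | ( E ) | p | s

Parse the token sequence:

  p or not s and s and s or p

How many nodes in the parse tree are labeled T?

5

[E [E [E [T [F p]]] or [T [T [T [F not [F s]]] and [F s]] and [F s]]] or [T [F p]]]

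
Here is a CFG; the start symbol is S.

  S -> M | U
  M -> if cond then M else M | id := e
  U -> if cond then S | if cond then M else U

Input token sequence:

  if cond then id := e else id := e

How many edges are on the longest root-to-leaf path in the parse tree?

3

[S [M if cond then [M id := e] else [M id := e]]]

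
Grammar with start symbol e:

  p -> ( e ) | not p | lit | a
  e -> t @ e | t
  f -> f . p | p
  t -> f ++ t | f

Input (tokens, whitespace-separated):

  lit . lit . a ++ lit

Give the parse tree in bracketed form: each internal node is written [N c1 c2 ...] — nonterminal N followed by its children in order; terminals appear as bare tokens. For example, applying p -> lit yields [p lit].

[e [t [f [f [f [p lit]] . [p lit]] . [p a]] ++ [t [f [p lit]]]]]

e
t
f ++ t
f . p ++ t
f . p . p ++ t
p . p . p ++ t
lit . p . p ++ t
lit . lit . p ++ t
lit . lit . a ++ t
lit . lit . a ++ f
lit . lit . a ++ p
lit . lit . a ++ lit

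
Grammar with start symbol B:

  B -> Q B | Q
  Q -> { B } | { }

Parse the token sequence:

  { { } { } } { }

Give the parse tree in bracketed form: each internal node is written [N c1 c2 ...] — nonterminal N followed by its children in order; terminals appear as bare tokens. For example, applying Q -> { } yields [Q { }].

[B [Q { [B [Q { }] [B [Q { }]]] }] [B [Q { }]]]

B
Q B
{ B } B
{ Q B } B
{ { } B } B
{ { } Q } B
{ { } { } } B
{ { } { } } Q
{ { } { } } { }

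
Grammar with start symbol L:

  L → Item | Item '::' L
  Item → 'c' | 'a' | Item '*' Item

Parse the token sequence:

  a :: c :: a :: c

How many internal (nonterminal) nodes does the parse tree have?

[L [Item a] :: [L [Item c] :: [L [Item a] :: [L [Item c]]]]]

8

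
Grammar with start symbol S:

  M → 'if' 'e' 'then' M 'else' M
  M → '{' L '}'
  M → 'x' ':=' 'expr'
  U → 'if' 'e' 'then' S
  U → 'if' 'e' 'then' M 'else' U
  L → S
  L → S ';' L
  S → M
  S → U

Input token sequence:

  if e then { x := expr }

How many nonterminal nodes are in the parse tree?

7

[S [U if e then [S [M { [L [S [M x := expr]]] }]]]]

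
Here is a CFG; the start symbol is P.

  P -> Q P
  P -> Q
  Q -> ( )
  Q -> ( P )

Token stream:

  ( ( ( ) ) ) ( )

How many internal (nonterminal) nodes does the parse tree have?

8

[P [Q ( [P [Q ( [P [Q ( )]] )]] )] [P [Q ( )]]]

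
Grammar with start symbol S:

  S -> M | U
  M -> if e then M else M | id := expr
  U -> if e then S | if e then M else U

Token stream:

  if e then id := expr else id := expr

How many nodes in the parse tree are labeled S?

[S [M if e then [M id := expr] else [M id := expr]]]

1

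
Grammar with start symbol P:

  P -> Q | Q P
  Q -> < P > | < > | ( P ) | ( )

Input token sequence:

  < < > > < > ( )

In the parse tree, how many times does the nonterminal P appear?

[P [Q < [P [Q < >]] >] [P [Q < >] [P [Q ( )]]]]

4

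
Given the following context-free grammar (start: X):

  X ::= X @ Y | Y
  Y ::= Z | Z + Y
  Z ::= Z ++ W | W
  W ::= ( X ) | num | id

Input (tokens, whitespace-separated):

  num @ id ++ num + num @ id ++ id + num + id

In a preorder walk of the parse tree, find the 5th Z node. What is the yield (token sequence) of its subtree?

id ++ id

[X [X [X [Y [Z [W num]]]] @ [Y [Z [Z [W id]] ++ [W num]] + [Y [Z [W num]]]]] @ [Y [Z [Z [W id]] ++ [W id]] + [Y [Z [W num]] + [Y [Z [W id]]]]]]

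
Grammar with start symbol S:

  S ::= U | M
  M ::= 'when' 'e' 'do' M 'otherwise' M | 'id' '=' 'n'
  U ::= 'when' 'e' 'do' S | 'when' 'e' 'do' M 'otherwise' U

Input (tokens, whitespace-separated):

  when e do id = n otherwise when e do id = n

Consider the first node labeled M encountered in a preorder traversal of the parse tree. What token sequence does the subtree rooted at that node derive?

id = n

[S [U when e do [M id = n] otherwise [U when e do [S [M id = n]]]]]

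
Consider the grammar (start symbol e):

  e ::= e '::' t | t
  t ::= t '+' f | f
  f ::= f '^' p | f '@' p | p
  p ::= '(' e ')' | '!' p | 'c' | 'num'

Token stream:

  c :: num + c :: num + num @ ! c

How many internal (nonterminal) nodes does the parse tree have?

21

[e [e [e [t [f [p c]]]] :: [t [t [f [p num]]] + [f [p c]]]] :: [t [t [f [p num]]] + [f [f [p num]] @ [p ! [p c]]]]]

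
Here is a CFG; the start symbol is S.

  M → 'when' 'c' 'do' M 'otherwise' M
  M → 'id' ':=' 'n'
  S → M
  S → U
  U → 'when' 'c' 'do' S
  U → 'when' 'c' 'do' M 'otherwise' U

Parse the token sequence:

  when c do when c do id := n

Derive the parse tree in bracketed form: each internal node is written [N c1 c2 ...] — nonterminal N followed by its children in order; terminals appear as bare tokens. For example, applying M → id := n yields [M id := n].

S
U
when c do S
when c do U
when c do when c do S
when c do when c do M
when c do when c do id := n

[S [U when c do [S [U when c do [S [M id := n]]]]]]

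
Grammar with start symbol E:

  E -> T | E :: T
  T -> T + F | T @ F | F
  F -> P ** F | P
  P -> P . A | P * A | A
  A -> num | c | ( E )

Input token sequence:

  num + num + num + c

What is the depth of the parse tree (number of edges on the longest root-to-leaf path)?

[E [T [T [T [T [F [P [A num]]]] + [F [P [A num]]]] + [F [P [A num]]]] + [F [P [A c]]]]]

8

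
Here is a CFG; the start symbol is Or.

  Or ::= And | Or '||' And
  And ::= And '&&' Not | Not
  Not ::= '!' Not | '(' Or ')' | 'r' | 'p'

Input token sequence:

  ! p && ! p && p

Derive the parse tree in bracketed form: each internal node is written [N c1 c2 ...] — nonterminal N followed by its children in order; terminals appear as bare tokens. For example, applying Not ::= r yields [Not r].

[Or [And [And [And [Not ! [Not p]]] && [Not ! [Not p]]] && [Not p]]]

Or
And
And && Not
And && Not && Not
Not && Not && Not
! Not && Not && Not
! p && Not && Not
! p && ! Not && Not
! p && ! p && Not
! p && ! p && p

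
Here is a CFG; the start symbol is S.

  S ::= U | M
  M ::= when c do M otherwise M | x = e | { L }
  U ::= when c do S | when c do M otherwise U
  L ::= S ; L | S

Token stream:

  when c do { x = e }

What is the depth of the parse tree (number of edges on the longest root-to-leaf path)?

7

[S [U when c do [S [M { [L [S [M x = e]]] }]]]]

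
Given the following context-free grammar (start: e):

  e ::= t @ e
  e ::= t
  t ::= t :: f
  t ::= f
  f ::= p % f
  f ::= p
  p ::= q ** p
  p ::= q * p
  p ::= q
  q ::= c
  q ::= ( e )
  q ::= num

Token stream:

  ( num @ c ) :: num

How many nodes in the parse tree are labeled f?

4

[e [t [t [f [p [q ( [e [t [f [p [q num]]]] @ [e [t [f [p [q c]]]]]] )]]]] :: [f [p [q num]]]]]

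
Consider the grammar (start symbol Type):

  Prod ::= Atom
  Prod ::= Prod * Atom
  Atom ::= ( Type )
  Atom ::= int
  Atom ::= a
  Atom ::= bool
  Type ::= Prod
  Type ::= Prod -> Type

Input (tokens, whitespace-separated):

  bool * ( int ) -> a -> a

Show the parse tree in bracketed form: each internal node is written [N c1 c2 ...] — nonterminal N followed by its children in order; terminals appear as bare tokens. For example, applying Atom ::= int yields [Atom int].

Type
Prod -> Type
Prod * Atom -> Type
Atom * Atom -> Type
bool * Atom -> Type
bool * ( Type ) -> Type
bool * ( Prod ) -> Type
bool * ( Atom ) -> Type
bool * ( int ) -> Type
bool * ( int ) -> Prod -> Type
bool * ( int ) -> Atom -> Type
bool * ( int ) -> a -> Type
bool * ( int ) -> a -> Prod
bool * ( int ) -> a -> Atom
bool * ( int ) -> a -> a

[Type [Prod [Prod [Atom bool]] * [Atom ( [Type [Prod [Atom int]]] )]] -> [Type [Prod [Atom a]] -> [Type [Prod [Atom a]]]]]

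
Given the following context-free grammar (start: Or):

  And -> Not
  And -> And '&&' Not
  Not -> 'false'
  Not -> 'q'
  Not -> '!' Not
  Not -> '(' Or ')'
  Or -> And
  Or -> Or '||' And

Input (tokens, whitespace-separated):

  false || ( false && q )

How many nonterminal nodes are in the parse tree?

[Or [Or [And [Not false]]] || [And [Not ( [Or [And [And [Not false]] && [Not q]]] )]]]

11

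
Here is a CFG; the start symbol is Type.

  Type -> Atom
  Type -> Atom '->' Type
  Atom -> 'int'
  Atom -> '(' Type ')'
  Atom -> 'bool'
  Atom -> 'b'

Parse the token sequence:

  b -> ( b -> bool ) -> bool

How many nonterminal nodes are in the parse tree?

[Type [Atom b] -> [Type [Atom ( [Type [Atom b] -> [Type [Atom bool]]] )] -> [Type [Atom bool]]]]

10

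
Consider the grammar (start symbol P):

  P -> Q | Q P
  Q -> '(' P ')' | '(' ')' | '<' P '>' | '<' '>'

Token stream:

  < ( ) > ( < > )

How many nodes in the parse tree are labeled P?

[P [Q < [P [Q ( )]] >] [P [Q ( [P [Q < >]] )]]]

4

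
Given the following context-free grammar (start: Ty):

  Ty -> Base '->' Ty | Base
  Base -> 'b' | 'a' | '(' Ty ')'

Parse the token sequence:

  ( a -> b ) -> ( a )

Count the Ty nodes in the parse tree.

5

[Ty [Base ( [Ty [Base a] -> [Ty [Base b]]] )] -> [Ty [Base ( [Ty [Base a]] )]]]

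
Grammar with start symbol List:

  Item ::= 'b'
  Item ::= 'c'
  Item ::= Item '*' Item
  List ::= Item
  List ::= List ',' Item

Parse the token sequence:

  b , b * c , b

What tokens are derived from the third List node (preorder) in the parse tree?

b

[List [List [List [Item b]] , [Item [Item b] * [Item c]]] , [Item b]]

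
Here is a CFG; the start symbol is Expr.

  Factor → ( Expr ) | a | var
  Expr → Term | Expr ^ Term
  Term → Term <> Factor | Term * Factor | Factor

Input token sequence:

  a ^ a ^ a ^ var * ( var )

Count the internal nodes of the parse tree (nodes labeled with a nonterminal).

17

[Expr [Expr [Expr [Expr [Term [Factor a]]] ^ [Term [Factor a]]] ^ [Term [Factor a]]] ^ [Term [Term [Factor var]] * [Factor ( [Expr [Term [Factor var]]] )]]]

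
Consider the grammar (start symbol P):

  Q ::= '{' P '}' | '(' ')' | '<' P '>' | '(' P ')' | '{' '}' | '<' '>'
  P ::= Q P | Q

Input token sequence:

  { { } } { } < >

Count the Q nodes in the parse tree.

4

[P [Q { [P [Q { }]] }] [P [Q { }] [P [Q < >]]]]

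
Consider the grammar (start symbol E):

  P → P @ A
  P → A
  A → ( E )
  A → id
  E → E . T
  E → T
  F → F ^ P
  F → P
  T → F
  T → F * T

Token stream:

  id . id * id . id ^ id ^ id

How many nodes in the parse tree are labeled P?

[E [E [E [T [F [P [A id]]]]] . [T [F [P [A id]]] * [T [F [P [A id]]]]]] . [T [F [F [F [P [A id]]] ^ [P [A id]]] ^ [P [A id]]]]]

6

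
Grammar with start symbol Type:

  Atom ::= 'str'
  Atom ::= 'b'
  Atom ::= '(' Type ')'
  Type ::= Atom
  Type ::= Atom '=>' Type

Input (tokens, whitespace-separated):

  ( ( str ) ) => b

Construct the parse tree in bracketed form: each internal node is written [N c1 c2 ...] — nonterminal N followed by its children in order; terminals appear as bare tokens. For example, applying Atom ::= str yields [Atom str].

[Type [Atom ( [Type [Atom ( [Type [Atom str]] )]] )] => [Type [Atom b]]]

Type
Atom => Type
( Type ) => Type
( Atom ) => Type
( ( Type ) ) => Type
( ( Atom ) ) => Type
( ( str ) ) => Type
( ( str ) ) => Atom
( ( str ) ) => b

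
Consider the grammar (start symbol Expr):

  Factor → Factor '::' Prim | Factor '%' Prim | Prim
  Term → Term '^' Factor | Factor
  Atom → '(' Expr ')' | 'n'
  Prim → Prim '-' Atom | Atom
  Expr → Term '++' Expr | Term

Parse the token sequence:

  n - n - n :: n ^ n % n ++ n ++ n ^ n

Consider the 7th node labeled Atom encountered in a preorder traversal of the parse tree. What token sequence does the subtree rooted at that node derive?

n

[Expr [Term [Term [Factor [Factor [Prim [Prim [Prim [Atom n]] - [Atom n]] - [Atom n]]] :: [Prim [Atom n]]]] ^ [Factor [Factor [Prim [Atom n]]] % [Prim [Atom n]]]] ++ [Expr [Term [Factor [Prim [Atom n]]]] ++ [Expr [Term [Term [Factor [Prim [Atom n]]]] ^ [Factor [Prim [Atom n]]]]]]]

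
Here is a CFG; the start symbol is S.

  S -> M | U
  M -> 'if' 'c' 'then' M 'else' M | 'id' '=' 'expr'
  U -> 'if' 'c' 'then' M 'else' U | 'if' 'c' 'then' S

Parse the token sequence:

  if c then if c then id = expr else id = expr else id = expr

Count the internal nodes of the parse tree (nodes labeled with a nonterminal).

6

[S [M if c then [M if c then [M id = expr] else [M id = expr]] else [M id = expr]]]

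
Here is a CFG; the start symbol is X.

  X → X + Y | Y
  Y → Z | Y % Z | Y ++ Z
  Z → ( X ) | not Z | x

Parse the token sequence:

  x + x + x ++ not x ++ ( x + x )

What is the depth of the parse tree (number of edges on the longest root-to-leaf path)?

7

[X [X [X [Y [Z x]]] + [Y [Z x]]] + [Y [Y [Y [Z x]] ++ [Z not [Z x]]] ++ [Z ( [X [X [Y [Z x]]] + [Y [Z x]]] )]]]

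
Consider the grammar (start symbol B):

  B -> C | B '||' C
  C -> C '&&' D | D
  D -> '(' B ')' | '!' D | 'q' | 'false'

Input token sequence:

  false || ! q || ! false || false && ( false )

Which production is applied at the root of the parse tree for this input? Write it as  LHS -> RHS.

B -> B '||' C

[B [B [B [B [C [D false]]] || [C [D ! [D q]]]] || [C [D ! [D false]]]] || [C [C [D false]] && [D ( [B [C [D false]]] )]]]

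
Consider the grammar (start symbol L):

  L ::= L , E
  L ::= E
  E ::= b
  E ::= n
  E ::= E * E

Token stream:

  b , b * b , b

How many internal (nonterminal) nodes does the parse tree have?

[L [L [L [E b]] , [E [E b] * [E b]]] , [E b]]

8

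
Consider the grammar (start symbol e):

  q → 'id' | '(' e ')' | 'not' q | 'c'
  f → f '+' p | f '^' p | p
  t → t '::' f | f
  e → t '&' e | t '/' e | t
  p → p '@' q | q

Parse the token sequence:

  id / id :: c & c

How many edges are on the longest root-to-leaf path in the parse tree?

7

[e [t [f [p [q id]]]] / [e [t [t [f [p [q id]]]] :: [f [p [q c]]]] & [e [t [f [p [q c]]]]]]]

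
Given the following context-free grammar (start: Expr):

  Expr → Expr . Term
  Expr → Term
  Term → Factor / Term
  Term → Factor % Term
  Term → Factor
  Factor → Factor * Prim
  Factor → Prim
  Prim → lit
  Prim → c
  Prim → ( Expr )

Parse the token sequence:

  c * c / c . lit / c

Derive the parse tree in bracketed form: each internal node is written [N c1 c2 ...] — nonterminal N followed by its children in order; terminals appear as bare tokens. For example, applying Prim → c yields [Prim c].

Expr
Expr . Term
Term . Term
Factor / Term . Term
Factor * Prim / Term . Term
Prim * Prim / Term . Term
c * Prim / Term . Term
c * c / Term . Term
c * c / Factor . Term
c * c / Prim . Term
c * c / c . Term
c * c / c . Factor / Term
c * c / c . Prim / Term
c * c / c . lit / Term
c * c / c . lit / Factor
c * c / c . lit / Prim
c * c / c . lit / c

[Expr [Expr [Term [Factor [Factor [Prim c]] * [Prim c]] / [Term [Factor [Prim c]]]]] . [Term [Factor [Prim lit]] / [Term [Factor [Prim c]]]]]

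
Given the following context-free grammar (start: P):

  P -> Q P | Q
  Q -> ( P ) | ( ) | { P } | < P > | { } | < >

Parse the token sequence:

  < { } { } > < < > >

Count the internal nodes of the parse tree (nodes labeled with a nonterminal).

[P [Q < [P [Q { }] [P [Q { }]]] >] [P [Q < [P [Q < >]] >]]]

10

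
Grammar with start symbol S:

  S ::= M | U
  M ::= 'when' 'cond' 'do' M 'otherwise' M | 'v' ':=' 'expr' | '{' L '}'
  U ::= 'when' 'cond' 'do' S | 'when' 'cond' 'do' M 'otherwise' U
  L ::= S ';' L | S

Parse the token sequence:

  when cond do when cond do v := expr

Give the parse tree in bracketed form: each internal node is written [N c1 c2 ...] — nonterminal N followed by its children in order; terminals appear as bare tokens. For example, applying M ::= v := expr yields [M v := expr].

S
U
when cond do S
when cond do U
when cond do when cond do S
when cond do when cond do M
when cond do when cond do v := expr

[S [U when cond do [S [U when cond do [S [M v := expr]]]]]]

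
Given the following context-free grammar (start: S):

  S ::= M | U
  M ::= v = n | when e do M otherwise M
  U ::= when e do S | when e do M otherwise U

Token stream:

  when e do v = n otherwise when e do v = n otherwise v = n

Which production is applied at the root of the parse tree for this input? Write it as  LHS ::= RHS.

S ::= M

[S [M when e do [M v = n] otherwise [M when e do [M v = n] otherwise [M v = n]]]]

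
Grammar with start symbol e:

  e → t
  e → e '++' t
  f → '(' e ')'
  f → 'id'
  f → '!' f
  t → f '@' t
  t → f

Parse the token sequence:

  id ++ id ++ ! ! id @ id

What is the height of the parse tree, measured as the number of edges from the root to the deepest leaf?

5

[e [e [e [t [f id]]] ++ [t [f id]]] ++ [t [f ! [f ! [f id]]] @ [t [f id]]]]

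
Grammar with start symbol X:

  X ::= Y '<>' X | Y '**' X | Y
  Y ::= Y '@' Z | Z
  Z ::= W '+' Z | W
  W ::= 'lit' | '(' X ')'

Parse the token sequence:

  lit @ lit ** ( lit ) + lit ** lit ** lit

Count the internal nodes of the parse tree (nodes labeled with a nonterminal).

25

[X [Y [Y [Z [W lit]]] @ [Z [W lit]]] ** [X [Y [Z [W ( [X [Y [Z [W lit]]]] )] + [Z [W lit]]]] ** [X [Y [Z [W lit]]] ** [X [Y [Z [W lit]]]]]]]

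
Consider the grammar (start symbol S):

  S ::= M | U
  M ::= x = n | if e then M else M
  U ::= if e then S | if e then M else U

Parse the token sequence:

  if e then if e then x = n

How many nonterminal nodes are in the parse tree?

6

[S [U if e then [S [U if e then [S [M x = n]]]]]]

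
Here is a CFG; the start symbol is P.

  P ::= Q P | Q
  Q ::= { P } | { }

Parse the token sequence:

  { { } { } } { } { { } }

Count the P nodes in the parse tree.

6

[P [Q { [P [Q { }] [P [Q { }]]] }] [P [Q { }] [P [Q { [P [Q { }]] }]]]]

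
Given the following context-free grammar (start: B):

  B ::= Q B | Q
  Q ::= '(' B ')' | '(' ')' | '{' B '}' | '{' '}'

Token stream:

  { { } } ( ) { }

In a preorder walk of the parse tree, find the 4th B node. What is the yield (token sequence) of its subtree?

[B [Q { [B [Q { }]] }] [B [Q ( )] [B [Q { }]]]]

{ }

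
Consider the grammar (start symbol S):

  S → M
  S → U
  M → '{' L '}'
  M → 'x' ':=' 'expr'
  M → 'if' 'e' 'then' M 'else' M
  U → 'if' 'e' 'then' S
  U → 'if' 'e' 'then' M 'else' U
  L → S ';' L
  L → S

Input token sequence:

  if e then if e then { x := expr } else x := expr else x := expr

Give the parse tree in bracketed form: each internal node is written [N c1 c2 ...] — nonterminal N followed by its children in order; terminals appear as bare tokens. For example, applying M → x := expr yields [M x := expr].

[S [M if e then [M if e then [M { [L [S [M x := expr]]] }] else [M x := expr]] else [M x := expr]]]

S
M
if e then M else M
if e then if e then M else M else M
if e then if e then { L } else M else M
if e then if e then { S } else M else M
if e then if e then { M } else M else M
if e then if e then { x := expr } else M else M
if e then if e then { x := expr } else x := expr else M
if e then if e then { x := expr } else x := expr else x := expr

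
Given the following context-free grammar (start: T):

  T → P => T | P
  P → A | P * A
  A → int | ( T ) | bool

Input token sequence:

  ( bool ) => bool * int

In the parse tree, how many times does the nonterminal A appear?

[T [P [A ( [T [P [A bool]]] )]] => [T [P [P [A bool]] * [A int]]]]

4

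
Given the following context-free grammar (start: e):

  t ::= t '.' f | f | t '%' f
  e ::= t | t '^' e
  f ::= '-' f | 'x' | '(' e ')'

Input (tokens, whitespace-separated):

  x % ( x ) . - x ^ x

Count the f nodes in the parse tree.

6

[e [t [t [t [f x]] % [f ( [e [t [f x]]] )]] . [f - [f x]]] ^ [e [t [f x]]]]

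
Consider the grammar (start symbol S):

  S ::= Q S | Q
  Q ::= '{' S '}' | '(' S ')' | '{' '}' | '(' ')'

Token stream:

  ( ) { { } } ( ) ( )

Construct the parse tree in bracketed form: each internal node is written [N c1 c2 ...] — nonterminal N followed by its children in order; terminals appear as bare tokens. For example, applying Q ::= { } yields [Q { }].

[S [Q ( )] [S [Q { [S [Q { }]] }] [S [Q ( )] [S [Q ( )]]]]]

S
Q S
( ) S
( ) Q S
( ) { S } S
( ) { Q } S
( ) { { } } S
( ) { { } } Q S
( ) { { } } ( ) S
( ) { { } } ( ) Q
( ) { { } } ( ) ( )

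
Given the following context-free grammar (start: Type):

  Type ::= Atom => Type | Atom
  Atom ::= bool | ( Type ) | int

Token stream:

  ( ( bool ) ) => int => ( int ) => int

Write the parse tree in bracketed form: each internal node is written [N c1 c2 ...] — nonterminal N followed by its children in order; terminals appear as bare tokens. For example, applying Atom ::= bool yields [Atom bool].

[Type [Atom ( [Type [Atom ( [Type [Atom bool]] )]] )] => [Type [Atom int] => [Type [Atom ( [Type [Atom int]] )] => [Type [Atom int]]]]]

Type
Atom => Type
( Type ) => Type
( Atom ) => Type
( ( Type ) ) => Type
( ( Atom ) ) => Type
( ( bool ) ) => Type
( ( bool ) ) => Atom => Type
( ( bool ) ) => int => Type
( ( bool ) ) => int => Atom => Type
( ( bool ) ) => int => ( Type ) => Type
( ( bool ) ) => int => ( Atom ) => Type
( ( bool ) ) => int => ( int ) => Type
( ( bool ) ) => int => ( int ) => Atom
( ( bool ) ) => int => ( int ) => int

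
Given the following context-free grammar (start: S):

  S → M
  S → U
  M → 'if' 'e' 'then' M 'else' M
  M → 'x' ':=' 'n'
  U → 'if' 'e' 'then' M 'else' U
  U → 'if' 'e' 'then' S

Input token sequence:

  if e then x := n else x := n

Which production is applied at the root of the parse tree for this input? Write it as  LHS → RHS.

S → M

[S [M if e then [M x := n] else [M x := n]]]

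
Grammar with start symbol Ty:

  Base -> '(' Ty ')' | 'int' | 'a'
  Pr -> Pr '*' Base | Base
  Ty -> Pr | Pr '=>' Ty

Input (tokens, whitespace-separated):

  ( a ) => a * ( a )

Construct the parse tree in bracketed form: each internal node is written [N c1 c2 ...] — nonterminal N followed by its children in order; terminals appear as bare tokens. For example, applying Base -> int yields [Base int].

Ty
Pr => Ty
Base => Ty
( Ty ) => Ty
( Pr ) => Ty
( Base ) => Ty
( a ) => Ty
( a ) => Pr
( a ) => Pr * Base
( a ) => Base * Base
( a ) => a * Base
( a ) => a * ( Ty )
( a ) => a * ( Pr )
( a ) => a * ( Base )
( a ) => a * ( a )

[Ty [Pr [Base ( [Ty [Pr [Base a]]] )]] => [Ty [Pr [Pr [Base a]] * [Base ( [Ty [Pr [Base a]]] )]]]]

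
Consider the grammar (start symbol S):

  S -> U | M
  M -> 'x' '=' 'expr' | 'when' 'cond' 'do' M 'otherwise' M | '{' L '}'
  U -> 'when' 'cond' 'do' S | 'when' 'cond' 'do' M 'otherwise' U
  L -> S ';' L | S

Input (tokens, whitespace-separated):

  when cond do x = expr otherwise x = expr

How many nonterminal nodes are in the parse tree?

4

[S [M when cond do [M x = expr] otherwise [M x = expr]]]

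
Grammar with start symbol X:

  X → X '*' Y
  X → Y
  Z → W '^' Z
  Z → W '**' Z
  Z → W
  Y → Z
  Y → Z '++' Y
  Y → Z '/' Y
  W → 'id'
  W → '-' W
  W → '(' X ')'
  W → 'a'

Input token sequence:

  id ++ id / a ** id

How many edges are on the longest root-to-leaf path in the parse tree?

7

[X [Y [Z [W id]] ++ [Y [Z [W id]] / [Y [Z [W a] ** [Z [W id]]]]]]]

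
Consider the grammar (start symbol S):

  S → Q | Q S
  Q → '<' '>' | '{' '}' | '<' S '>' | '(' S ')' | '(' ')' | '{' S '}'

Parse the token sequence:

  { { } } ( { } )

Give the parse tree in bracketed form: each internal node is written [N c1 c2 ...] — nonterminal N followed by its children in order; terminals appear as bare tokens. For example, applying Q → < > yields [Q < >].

S
Q S
{ S } S
{ Q } S
{ { } } S
{ { } } Q
{ { } } ( S )
{ { } } ( Q )
{ { } } ( { } )

[S [Q { [S [Q { }]] }] [S [Q ( [S [Q { }]] )]]]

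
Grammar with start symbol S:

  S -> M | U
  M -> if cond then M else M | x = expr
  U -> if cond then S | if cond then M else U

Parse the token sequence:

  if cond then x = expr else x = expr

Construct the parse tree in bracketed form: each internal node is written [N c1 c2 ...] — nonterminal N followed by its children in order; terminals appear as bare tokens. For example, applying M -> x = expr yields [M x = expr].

S
M
if cond then M else M
if cond then x = expr else M
if cond then x = expr else x = expr

[S [M if cond then [M x = expr] else [M x = expr]]]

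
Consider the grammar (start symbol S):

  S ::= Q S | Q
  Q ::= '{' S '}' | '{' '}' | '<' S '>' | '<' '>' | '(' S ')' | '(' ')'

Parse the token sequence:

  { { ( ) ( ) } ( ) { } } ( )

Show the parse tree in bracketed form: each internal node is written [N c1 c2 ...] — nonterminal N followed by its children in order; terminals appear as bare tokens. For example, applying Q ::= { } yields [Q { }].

[S [Q { [S [Q { [S [Q ( )] [S [Q ( )]]] }] [S [Q ( )] [S [Q { }]]]] }] [S [Q ( )]]]

S
Q S
{ S } S
{ Q S } S
{ { S } S } S
{ { Q S } S } S
{ { ( ) S } S } S
{ { ( ) Q } S } S
{ { ( ) ( ) } S } S
{ { ( ) ( ) } Q S } S
{ { ( ) ( ) } ( ) S } S
{ { ( ) ( ) } ( ) Q } S
{ { ( ) ( ) } ( ) { } } S
{ { ( ) ( ) } ( ) { } } Q
{ { ( ) ( ) } ( ) { } } ( )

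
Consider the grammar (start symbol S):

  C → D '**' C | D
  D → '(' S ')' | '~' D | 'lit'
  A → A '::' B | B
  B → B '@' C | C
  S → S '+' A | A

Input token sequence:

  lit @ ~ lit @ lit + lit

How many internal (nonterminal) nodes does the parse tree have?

17

[S [S [A [B [B [B [C [D lit]]] @ [C [D ~ [D lit]]]] @ [C [D lit]]]]] + [A [B [C [D lit]]]]]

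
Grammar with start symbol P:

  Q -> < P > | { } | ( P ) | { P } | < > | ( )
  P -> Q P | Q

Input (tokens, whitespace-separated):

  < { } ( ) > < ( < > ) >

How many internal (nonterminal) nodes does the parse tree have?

12

[P [Q < [P [Q { }] [P [Q ( )]]] >] [P [Q < [P [Q ( [P [Q < >]] )]] >]]]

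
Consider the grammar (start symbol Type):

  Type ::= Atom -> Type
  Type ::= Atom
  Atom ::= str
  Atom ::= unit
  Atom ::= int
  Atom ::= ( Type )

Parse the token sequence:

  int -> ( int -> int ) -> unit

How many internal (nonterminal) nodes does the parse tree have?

10

[Type [Atom int] -> [Type [Atom ( [Type [Atom int] -> [Type [Atom int]]] )] -> [Type [Atom unit]]]]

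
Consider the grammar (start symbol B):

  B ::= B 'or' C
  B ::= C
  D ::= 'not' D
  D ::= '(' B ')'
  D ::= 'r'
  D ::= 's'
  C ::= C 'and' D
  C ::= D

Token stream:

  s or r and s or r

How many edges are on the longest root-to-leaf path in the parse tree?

[B [B [B [C [D s]]] or [C [C [D r]] and [D s]]] or [C [D r]]]

5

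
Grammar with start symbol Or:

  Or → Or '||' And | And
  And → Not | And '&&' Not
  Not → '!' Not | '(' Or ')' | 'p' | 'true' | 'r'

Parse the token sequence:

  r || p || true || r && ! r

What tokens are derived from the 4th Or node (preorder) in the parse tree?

r

[Or [Or [Or [Or [And [Not r]]] || [And [Not p]]] || [And [Not true]]] || [And [And [Not r]] && [Not ! [Not r]]]]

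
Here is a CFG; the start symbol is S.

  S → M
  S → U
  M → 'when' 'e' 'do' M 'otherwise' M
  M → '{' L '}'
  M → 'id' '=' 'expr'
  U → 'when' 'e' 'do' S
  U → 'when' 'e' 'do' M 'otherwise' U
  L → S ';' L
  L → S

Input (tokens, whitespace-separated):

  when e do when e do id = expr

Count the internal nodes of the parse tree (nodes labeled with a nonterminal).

[S [U when e do [S [U when e do [S [M id = expr]]]]]]

6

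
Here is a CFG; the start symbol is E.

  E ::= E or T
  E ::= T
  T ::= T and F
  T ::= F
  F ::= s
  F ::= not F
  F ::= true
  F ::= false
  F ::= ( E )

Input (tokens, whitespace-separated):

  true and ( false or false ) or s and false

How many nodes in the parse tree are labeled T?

6

[E [E [T [T [F true]] and [F ( [E [E [T [F false]]] or [T [F false]]] )]]] or [T [T [F s]] and [F false]]]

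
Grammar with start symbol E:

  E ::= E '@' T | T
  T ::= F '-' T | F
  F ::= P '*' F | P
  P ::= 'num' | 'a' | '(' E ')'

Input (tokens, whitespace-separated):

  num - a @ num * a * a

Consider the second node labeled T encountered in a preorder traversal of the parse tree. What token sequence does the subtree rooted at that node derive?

a

[E [E [T [F [P num]] - [T [F [P a]]]]] @ [T [F [P num] * [F [P a] * [F [P a]]]]]]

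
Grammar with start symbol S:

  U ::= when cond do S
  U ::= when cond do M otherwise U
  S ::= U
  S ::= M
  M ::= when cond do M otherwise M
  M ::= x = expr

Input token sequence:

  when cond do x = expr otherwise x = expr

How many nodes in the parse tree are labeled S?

1

[S [M when cond do [M x = expr] otherwise [M x = expr]]]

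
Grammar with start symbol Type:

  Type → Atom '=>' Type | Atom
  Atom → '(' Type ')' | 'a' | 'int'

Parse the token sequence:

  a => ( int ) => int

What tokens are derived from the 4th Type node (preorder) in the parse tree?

[Type [Atom a] => [Type [Atom ( [Type [Atom int]] )] => [Type [Atom int]]]]

int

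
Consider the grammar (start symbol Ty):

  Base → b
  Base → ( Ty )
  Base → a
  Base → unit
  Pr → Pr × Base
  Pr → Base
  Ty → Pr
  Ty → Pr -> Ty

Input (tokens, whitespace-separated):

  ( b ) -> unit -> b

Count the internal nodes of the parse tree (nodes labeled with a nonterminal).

12

[Ty [Pr [Base ( [Ty [Pr [Base b]]] )]] -> [Ty [Pr [Base unit]] -> [Ty [Pr [Base b]]]]]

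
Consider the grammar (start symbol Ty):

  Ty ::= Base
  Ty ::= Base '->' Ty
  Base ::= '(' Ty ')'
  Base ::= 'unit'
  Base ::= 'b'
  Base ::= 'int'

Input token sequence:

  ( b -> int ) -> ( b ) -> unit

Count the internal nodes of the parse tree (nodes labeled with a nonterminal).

[Ty [Base ( [Ty [Base b] -> [Ty [Base int]]] )] -> [Ty [Base ( [Ty [Base b]] )] -> [Ty [Base unit]]]]

12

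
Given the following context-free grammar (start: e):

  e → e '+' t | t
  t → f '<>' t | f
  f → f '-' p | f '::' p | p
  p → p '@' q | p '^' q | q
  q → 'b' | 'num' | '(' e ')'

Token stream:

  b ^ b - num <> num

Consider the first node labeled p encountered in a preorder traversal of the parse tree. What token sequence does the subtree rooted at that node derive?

[e [t [f [f [p [p [q b]] ^ [q b]]] - [p [q num]]] <> [t [f [p [q num]]]]]]

b ^ b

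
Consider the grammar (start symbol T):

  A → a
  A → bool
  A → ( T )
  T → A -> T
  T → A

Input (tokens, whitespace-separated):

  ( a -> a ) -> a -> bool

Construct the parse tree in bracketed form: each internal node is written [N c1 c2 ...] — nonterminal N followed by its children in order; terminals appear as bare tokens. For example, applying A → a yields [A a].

T
A -> T
( T ) -> T
( A -> T ) -> T
( a -> T ) -> T
( a -> A ) -> T
( a -> a ) -> T
( a -> a ) -> A -> T
( a -> a ) -> a -> T
( a -> a ) -> a -> A
( a -> a ) -> a -> bool

[T [A ( [T [A a] -> [T [A a]]] )] -> [T [A a] -> [T [A bool]]]]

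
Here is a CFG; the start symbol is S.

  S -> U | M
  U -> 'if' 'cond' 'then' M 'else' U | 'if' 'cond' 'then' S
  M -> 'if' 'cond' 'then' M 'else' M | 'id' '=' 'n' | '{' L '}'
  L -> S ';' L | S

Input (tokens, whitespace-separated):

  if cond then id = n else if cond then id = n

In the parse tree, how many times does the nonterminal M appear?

[S [U if cond then [M id = n] else [U if cond then [S [M id = n]]]]]

2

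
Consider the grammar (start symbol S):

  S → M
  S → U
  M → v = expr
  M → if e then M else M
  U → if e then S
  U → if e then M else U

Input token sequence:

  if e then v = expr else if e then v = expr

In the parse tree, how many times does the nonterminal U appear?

[S [U if e then [M v = expr] else [U if e then [S [M v = expr]]]]]

2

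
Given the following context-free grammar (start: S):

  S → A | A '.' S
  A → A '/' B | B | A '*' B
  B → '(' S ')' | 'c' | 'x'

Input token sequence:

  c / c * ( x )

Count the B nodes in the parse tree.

[S [A [A [A [B c]] / [B c]] * [B ( [S [A [B x]]] )]]]

4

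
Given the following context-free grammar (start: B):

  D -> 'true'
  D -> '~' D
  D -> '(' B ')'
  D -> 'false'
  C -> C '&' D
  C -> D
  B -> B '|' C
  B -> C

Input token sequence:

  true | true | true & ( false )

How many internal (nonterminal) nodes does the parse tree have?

14

[B [B [B [C [D true]]] | [C [D true]]] | [C [C [D true]] & [D ( [B [C [D false]]] )]]]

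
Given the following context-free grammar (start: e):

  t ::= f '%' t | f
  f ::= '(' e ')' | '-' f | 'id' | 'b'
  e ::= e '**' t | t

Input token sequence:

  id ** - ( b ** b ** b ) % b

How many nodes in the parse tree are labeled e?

[e [e [t [f id]]] ** [t [f - [f ( [e [e [e [t [f b]]] ** [t [f b]]] ** [t [f b]]] )]] % [t [f b]]]]

5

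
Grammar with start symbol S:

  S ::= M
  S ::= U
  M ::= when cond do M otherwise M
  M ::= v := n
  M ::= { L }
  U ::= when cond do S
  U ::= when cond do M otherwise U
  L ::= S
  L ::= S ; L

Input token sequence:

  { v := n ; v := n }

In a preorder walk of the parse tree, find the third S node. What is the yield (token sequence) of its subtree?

v := n

[S [M { [L [S [M v := n]] ; [L [S [M v := n]]]] }]]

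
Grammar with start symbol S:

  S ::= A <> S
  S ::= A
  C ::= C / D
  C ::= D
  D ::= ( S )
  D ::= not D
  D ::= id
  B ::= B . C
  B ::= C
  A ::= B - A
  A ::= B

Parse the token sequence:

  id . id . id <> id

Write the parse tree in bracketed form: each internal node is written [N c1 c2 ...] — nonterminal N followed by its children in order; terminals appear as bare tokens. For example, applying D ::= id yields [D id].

[S [A [B [B [B [C [D id]]] . [C [D id]]] . [C [D id]]]] <> [S [A [B [C [D id]]]]]]

S
A <> S
B <> S
B . C <> S
B . C . C <> S
C . C . C <> S
D . C . C <> S
id . C . C <> S
id . D . C <> S
id . id . C <> S
id . id . D <> S
id . id . id <> S
id . id . id <> A
id . id . id <> B
id . id . id <> C
id . id . id <> D
id . id . id <> id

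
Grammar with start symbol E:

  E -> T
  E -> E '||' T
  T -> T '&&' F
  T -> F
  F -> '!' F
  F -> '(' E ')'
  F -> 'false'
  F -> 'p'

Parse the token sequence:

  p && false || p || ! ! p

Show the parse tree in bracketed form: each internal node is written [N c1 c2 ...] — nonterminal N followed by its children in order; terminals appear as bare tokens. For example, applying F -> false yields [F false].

[E [E [E [T [T [F p]] && [F false]]] || [T [F p]]] || [T [F ! [F ! [F p]]]]]

E
E || T
E || T || T
T || T || T
T && F || T || T
F && F || T || T
p && F || T || T
p && false || T || T
p && false || F || T
p && false || p || T
p && false || p || F
p && false || p || ! F
p && false || p || ! ! F
p && false || p || ! ! p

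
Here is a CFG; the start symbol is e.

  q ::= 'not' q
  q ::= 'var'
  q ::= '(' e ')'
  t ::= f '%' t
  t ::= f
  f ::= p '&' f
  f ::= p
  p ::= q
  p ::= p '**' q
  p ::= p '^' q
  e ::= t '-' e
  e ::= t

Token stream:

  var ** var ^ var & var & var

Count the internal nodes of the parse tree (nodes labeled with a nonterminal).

15

[e [t [f [p [p [p [q var]] ** [q var]] ^ [q var]] & [f [p [q var]] & [f [p [q var]]]]]]]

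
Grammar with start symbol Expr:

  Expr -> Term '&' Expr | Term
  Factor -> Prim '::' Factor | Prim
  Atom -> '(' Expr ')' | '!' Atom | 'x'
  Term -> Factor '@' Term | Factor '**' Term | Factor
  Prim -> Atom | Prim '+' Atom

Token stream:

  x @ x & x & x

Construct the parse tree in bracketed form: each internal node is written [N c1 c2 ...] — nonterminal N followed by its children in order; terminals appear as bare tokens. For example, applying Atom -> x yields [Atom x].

[Expr [Term [Factor [Prim [Atom x]]] @ [Term [Factor [Prim [Atom x]]]]] & [Expr [Term [Factor [Prim [Atom x]]]] & [Expr [Term [Factor [Prim [Atom x]]]]]]]

Expr
Term & Expr
Factor @ Term & Expr
Prim @ Term & Expr
Atom @ Term & Expr
x @ Term & Expr
x @ Factor & Expr
x @ Prim & Expr
x @ Atom & Expr
x @ x & Expr
x @ x & Term & Expr
x @ x & Factor & Expr
x @ x & Prim & Expr
x @ x & Atom & Expr
x @ x & x & Expr
x @ x & x & Term
x @ x & x & Factor
x @ x & x & Prim
x @ x & x & Atom
x @ x & x & x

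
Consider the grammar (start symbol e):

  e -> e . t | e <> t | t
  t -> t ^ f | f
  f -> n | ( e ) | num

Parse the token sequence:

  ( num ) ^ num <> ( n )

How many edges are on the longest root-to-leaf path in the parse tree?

[e [e [t [t [f ( [e [t [f num]]] )]] ^ [f num]]] <> [t [f ( [e [t [f n]]] )]]]

8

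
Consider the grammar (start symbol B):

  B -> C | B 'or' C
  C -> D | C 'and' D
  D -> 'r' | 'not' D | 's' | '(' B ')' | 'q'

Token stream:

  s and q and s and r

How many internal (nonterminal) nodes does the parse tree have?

[B [C [C [C [C [D s]] and [D q]] and [D s]] and [D r]]]

9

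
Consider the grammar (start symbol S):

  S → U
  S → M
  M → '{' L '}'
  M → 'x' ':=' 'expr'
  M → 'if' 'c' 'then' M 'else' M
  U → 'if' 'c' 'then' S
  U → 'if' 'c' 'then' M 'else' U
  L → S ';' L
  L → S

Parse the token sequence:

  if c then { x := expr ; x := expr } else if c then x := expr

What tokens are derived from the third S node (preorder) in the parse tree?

[S [U if c then [M { [L [S [M x := expr]] ; [L [S [M x := expr]]]] }] else [U if c then [S [M x := expr]]]]]

x := expr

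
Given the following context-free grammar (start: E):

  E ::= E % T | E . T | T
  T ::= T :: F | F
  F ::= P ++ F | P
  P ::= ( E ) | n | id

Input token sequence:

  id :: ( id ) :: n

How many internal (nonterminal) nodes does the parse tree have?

[E [T [T [T [F [P id]]] :: [F [P ( [E [T [F [P id]]]] )]]] :: [F [P n]]]]

14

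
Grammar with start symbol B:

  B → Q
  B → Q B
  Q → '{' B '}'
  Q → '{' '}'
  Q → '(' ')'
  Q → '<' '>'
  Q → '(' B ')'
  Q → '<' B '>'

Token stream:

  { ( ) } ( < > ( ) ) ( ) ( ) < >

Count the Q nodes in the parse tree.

[B [Q { [B [Q ( )]] }] [B [Q ( [B [Q < >] [B [Q ( )]]] )] [B [Q ( )] [B [Q ( )] [B [Q < >]]]]]]

8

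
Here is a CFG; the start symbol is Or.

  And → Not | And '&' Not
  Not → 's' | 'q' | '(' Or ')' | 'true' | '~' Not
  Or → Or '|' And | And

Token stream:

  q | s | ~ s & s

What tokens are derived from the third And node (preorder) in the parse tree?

~ s & s

[Or [Or [Or [And [Not q]]] | [And [Not s]]] | [And [And [Not ~ [Not s]]] & [Not s]]]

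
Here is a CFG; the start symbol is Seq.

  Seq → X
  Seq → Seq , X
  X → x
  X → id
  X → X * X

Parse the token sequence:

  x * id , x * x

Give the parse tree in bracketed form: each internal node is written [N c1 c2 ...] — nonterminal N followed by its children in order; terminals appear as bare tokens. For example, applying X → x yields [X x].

[Seq [Seq [X [X x] * [X id]]] , [X [X x] * [X x]]]

Seq
Seq , X
X , X
X * X , X
x * X , X
x * id , X
x * id , X * X
x * id , x * X
x * id , x * x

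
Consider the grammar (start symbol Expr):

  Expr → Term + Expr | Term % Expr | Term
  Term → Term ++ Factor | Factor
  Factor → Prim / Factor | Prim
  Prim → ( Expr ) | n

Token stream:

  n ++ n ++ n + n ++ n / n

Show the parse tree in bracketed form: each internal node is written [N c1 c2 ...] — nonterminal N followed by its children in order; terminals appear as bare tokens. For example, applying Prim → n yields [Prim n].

[Expr [Term [Term [Term [Factor [Prim n]]] ++ [Factor [Prim n]]] ++ [Factor [Prim n]]] + [Expr [Term [Term [Factor [Prim n]]] ++ [Factor [Prim n] / [Factor [Prim n]]]]]]

Expr
Term + Expr
Term ++ Factor + Expr
Term ++ Factor ++ Factor + Expr
Factor ++ Factor ++ Factor + Expr
Prim ++ Factor ++ Factor + Expr
n ++ Factor ++ Factor + Expr
n ++ Prim ++ Factor + Expr
n ++ n ++ Factor + Expr
n ++ n ++ Prim + Expr
n ++ n ++ n + Expr
n ++ n ++ n + Term
n ++ n ++ n + Term ++ Factor
n ++ n ++ n + Factor ++ Factor
n ++ n ++ n + Prim ++ Factor
n ++ n ++ n + n ++ Factor
n ++ n ++ n + n ++ Prim / Factor
n ++ n ++ n + n ++ n / Factor
n ++ n ++ n + n ++ n / Prim
n ++ n ++ n + n ++ n / n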